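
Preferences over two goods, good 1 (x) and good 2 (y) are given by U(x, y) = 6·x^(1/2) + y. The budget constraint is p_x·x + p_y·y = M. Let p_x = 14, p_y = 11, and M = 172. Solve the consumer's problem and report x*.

x* = 5.5561

Solve: √x = 3·p_y/p_x, so x*(p_x,p_y) = (3·p_y/p_x)², and y* = (M − p_x·x*)/p_y.
Plugging in: x* = (3·11/14)² = 5.5561.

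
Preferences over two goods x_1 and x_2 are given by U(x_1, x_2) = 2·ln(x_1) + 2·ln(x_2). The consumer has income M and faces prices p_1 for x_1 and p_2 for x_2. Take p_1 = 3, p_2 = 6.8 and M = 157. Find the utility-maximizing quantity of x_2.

x_2* = 11.5441

The MRS is x_2/x_1. Set MRS = p_1/p_2.
Rearranging, p_2·x_2 = p_1·x_1. Substituting into the budget gives p_1·x_1·(1 + 1) = M.
Demand: x_1*(p_1,p_2,M) = 0.5·M/p_1 and x_2* = 0.5·M/p_2.
At p_1=3, p_2=6.8, M=157: x_2* = 0.5·157/6.8 = 11.5441.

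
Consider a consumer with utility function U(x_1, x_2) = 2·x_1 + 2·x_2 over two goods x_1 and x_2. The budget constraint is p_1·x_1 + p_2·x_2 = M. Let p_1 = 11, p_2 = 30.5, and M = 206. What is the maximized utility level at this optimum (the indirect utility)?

Linear utility — the consumer picks whichever good has higher MU/price: 2/11 = 0.1818 vs 2/30.5 = 0.0656.
x_1 gives more utility per dollar, so spend all income on x_1: x_1* = M/p_1, x_2* = 0.
Numerically: x_1* = 18.7273, x_2* = 0.
Utility at the optimum: U(18.7273, 0) = 37.4545.

V = 37.4545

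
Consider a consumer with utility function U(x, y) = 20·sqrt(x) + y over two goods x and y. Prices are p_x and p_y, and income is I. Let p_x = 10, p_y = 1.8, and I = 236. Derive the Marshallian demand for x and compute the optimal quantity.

Utility is quasi-linear in y; the FOC for x is 10/√x = p_x/p_y.
Thus x* = (10·p_y/p_x)² — independent of I — with the rest of income spent on y.
Plugging in: x* = (10·1.8/10)² = 3.24.

x* = 3.24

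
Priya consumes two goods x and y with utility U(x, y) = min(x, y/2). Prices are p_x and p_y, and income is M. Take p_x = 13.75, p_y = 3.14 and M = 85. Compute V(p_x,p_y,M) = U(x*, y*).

V = 4.2436

With perfect complements, no substitution: consume in ratio x:y = 1:2.
Budget: p_x·x + p_y·2·x = M, so (p_x + 2·p_y)·x = M.
Demand: x*(p_x,p_y,M) = M/(p_x + 2·p_y), y* = 2·M/(p_x + 2·p_y).
Here 13.75 + 2·3.14 = 20.03, giving x* = 4.2436 and y* = 8.4873.
Utility at the optimum: U(4.2436, 8.4873) = 4.2436.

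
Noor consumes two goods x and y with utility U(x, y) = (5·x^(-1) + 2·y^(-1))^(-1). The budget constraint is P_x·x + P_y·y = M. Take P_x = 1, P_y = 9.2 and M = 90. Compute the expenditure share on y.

MRS = MU_x/MU_y = (5/2)·(y/x)^(2). Set equal to P_x/P_y.
Solve for the ratio: y/x = [(2/5)·P_x/P_y]^(0.5).
With the ratio pinned down, the budget gives x* = M/(P_x + P_y·(y/x)) and y* = (y/x)·x*.
Numerically y/x = 0.208514, so x* = 90/(1 + 9.2·0.208514) = 30.8395 and y* = 0.208514·30.8395 = 6.4305.
Expenditure on y: 9.2·6.4305 = 59.1605; share = 0.6573.

share on y = 0.6573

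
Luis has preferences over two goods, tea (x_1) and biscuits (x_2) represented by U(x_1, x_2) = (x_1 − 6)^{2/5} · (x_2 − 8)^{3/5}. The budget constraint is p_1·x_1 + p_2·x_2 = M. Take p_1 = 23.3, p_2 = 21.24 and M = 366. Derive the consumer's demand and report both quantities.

MRS = (2/3)·(x_2−8)/(x_1−6). Tangency with p_1/p_2 gives x_2−8 = (3/2)·(p_1/p_2)·(x_1−6).
After buying the subsistence bundle (6, 8), a share 0.4 of the remaining income goes to x_1: x_1* = 6 + 0.4·(M − 6p_1 − 8p_2)/p_1.
Discretionary income = 366 − 6·23.3 − 8·21.24 = 56.28; x_1* = 6 + 0.4·56.28/23.3 = 6.9662; x_2* = 8 + 0.6·56.28/21.24 = 9.5898.

x_1* = 6.9662, x_2* = 9.5898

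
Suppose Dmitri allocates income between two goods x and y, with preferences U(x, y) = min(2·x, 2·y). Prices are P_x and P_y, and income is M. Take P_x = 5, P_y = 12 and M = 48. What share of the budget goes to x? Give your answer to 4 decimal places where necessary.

share on x = 0.2941

With perfect complements, no substitution: consume in ratio x:y = 2:2.
Budget: P_x·x + P_y·x = M, so (2·P_x + 2·P_y)·x = 2·M.
Demand: x*(P_x,P_y,M) = 2·M/(2·P_x + 2·P_y), y* = 2·M/(2·P_x + 2·P_y).
Here 2·5 + 2·12 = 34, giving x* = 2.8235 and y* = 2.8235.
Expenditure on x: 5·2.8235 = 14.1176; share = 0.2941.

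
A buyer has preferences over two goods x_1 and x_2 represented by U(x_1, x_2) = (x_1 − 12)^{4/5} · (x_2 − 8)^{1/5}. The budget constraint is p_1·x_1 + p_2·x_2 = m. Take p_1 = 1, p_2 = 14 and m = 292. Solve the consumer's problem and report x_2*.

Let x_1' = x_1−12, x_2' = x_2−8. MRS = 4·x_2'/x_1' = p_1/p_2.
Substituting into the budget: x_1* = 12 + 0.8·(m − 12·p_1 − 8·p_2)/p_1, and x_2* = 8 + 0.2·(…)/p_2.
Discretionary income = 292 − 12·1 − 8·14 = 168; x_2* = 8 + 0.2·168/14 = 10.4.

x_2* = 10.4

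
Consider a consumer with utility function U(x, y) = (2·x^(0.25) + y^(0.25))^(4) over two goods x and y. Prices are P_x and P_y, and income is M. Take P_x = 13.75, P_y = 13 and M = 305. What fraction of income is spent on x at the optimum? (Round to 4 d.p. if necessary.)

share on x = 0.7121

MRS = MU_x/MU_y = 2·(y/x)^(0.75). Set equal to P_x/P_y.
Solve for the ratio: y/x = [(1/2)·P_x/P_y]^(4/3).
Substitute y = (y/x)·x into the budget: x* = M/(P_x + P_y·(y/x)).
Numerically y/x = 0.427667, so x* = 305/(13.75 + 13·0.427667) = 15.7952 and y* = 0.427667·15.7952 = 6.7551.
Expenditure on x: 13.75·15.7952 = 217.1839; share = 0.7121.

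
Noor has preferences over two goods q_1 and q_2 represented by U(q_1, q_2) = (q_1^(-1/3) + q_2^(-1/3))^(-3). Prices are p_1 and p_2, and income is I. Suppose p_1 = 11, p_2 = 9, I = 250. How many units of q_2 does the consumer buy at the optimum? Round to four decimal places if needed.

Numerically q_2/q_1 = 1.162419, so q_1* = 250/(11 + 9·1.162419) = 11.6486 and q_2* = 1.162419·11.6486 = 13.5406.

q_2* = 13.5406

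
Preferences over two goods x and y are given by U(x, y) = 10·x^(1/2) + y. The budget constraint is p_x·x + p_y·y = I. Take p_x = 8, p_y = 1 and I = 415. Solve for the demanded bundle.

x* = 0.3906, y* = 411.875

MU_x = 5/√x, MU_y = 1. Tangency: 5/√x = p_x/p_y.
Solve: √x = 5·p_y/p_x, so x*(p_x,p_y) = (5·p_y/p_x)², and y* = (I − p_x·x*)/p_y.
Plugging in: x* = (5·1/8)² = 0.3906, y* = 411.875.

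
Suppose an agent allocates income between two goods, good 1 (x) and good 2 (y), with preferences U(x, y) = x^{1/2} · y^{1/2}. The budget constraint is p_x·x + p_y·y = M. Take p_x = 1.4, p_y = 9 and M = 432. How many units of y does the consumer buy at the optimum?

The MRS is y/x. Set MRS = p_x/p_y.
So 0.5·p_y·y = 0.5·p_x·x; combined with the budget, a share 0.5 of income goes to x.
Demand: x*(p_x,p_y,M) = 0.5·M/p_x and y* = 0.5·M/p_y.
At p_x=1.4, p_y=9, M=432: y* = 0.5·432/9 = 24.

y* = 24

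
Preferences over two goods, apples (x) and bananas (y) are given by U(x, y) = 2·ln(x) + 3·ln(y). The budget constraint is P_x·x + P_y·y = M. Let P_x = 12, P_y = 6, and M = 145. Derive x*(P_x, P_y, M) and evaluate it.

x* = 4.8333

Tangency: MRS = (2/3)·y/x = P_x/P_y.
So 2·P_y·y = 3·P_x·x; combined with the budget, a share 0.4 of income goes to x.
Demand: x*(P_x,P_y,M) = 0.4·M/P_x and y* = 0.6·M/P_y.
At P_x=12, P_y=6, M=145: x* = 0.4·145/12 = 4.8333.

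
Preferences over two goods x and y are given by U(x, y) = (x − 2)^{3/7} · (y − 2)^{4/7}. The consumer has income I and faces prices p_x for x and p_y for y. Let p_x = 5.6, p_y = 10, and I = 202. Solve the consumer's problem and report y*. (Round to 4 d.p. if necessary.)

y* = 11.76

MRS = (3/4)·(y−2)/(x−2). Tangency with p_x/p_y gives y−2 = (4/3)·(p_x/p_y)·(x−2).
Substituting into the budget: x* = 2 + 3/7·(I − 2·p_x − 2·p_y)/p_x, and y* = 2 + 4/7·(…)/p_y.
Discretionary income = 202 − 2·5.6 − 2·10 = 170.8; y* = 2 + 4/7·170.8/10 = 11.76.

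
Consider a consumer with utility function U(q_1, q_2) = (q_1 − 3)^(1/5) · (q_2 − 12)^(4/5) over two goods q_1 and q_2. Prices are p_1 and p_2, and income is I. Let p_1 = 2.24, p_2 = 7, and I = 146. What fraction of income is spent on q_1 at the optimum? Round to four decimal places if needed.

share on q_1 = 0.1218

This is Cobb-Douglas in (q_1−3, q_2−12): tangency gives 0.2·p_2·(q_2−12) = 0.8·p_1·(q_1−3).
Substituting into the budget: q_1* = 3 + 0.2·(I − 3·p_1 − 12·p_2)/p_1, and q_2* = 12 + 0.8·(…)/p_2.
Discretionary income = 146 − 3·2.24 − 12·7 = 55.28; q_1* = 3 + 0.2·55.28/2.24 = 7.9357; q_2* = 12 + 0.8·55.28/7 = 18.3177.
Expenditure on q_1: 2.24·7.9357 = 17.776; share = 0.1218.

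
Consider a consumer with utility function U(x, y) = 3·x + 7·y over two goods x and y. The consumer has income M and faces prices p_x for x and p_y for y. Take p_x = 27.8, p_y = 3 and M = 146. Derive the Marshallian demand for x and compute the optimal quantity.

Linear utility — the consumer picks whichever good has higher MU/price: 3/27.8 = 0.1079 vs 7/3 = 2.3333.
y gives more utility per dollar, so spend all income on y: y* = M/p_y, x* = 0.
Numerically: x* = 0, y* = 48.6667.

x* = 0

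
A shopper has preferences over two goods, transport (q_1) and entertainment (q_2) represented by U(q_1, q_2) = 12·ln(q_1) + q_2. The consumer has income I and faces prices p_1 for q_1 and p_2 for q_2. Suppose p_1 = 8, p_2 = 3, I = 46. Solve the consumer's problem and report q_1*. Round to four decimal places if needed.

At the given prices: q_1* = 12·3/8 = 4.5.

q_1* = 4.5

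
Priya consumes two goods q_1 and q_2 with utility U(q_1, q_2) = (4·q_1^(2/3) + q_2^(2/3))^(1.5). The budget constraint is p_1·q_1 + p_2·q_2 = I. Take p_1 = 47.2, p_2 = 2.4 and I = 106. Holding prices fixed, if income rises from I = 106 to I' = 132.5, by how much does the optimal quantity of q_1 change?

Δq_1* = 0.0797

MU_q_1 ∝ 4·q_1^(-1/3), MU_q_2 ∝ q_2^(-1/3), so MRS = 4·(q_2/q_1)^(1/3) = p_1/p_2.
Solve for the ratio: q_2/q_1 = [(1/4)·p_1/p_2]^(3).
Substitute q_2 = (q_2/q_1)·q_1 into the budget: q_1* = I/(p_1 + p_2·(q_2/q_1)).
Numerically q_2/q_1 = 118.853588, so q_1* = 106/(47.2 + 2.4·118.853588) = 0.3188.
At I' = 132.5: q_1* = 0.3986. Change: 0.3986 − 0.3188 = 0.0797.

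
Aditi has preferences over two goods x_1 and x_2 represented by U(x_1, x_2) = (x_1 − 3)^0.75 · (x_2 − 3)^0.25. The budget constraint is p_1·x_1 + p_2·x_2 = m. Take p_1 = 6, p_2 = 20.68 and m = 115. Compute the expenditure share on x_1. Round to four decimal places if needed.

share on x_1 = 0.3845

Let x_1' = x_1−3, x_2' = x_2−3. MRS = 3·x_2'/x_1' = p_1/p_2.
Substituting into the budget: x_1* = 3 + 0.75·(m − 3·p_1 − 3·p_2)/p_1, and x_2* = 3 + 0.25·(…)/p_2.
Discretionary income = 115 − 3·6 − 3·20.68 = 34.96; x_1* = 3 + 0.75·34.96/6 = 7.37; x_2* = 3 + 0.25·34.96/20.68 = 3.4226.
Expenditure on x_1: 6·7.37 = 44.22; share = 0.3845.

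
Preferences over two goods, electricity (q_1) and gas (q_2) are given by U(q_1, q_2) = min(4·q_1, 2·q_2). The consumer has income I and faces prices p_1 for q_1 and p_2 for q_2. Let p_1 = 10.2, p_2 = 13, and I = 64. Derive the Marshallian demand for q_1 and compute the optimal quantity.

q_1* = 1.768

With perfect complements, no substitution: consume in ratio q_1:q_2 = 2:4.
Budget: p_1·q_1 + p_2·2·q_1 = I, so (2·p_1 + 4·p_2)·q_1 = 2·I.
Demand: q_1*(p_1,p_2,I) = 2·I/(2·p_1 + 4·p_2), q_2* = 4·I/(2·p_1 + 4·p_2).
Here 2·10.2 + 4·13 = 72.4, giving q_1* = 1.768.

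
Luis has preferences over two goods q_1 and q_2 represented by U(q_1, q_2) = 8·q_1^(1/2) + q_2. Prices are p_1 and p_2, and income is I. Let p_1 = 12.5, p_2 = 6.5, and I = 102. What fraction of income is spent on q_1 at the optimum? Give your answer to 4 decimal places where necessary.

share on q_1 = 0.5302

Set MRS = p_1/p_2: 4·q_1^(−1/2) = p_1/p_2.
Thus q_1* = (4·p_2/p_1)² — independent of I — with the rest of income spent on q_2.
Plugging in: q_1* = (4·6.5/12.5)² = 4.3264, q_2* = 7.3723.
Expenditure on q_1: 12.5·4.3264 = 54.08; share = 0.5302.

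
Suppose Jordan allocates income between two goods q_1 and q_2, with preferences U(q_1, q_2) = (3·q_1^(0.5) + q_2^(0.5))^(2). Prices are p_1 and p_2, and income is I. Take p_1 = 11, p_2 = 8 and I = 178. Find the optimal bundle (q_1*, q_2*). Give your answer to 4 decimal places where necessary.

q_1* = 14.0372, q_2* = 2.9488

Substitute q_2 = (q_2/q_1)·q_1 into the budget: q_1* = I/(p_1 + p_2·(q_2/q_1)).
Numerically q_2/q_1 = 0.210069, so q_1* = 178/(11 + 8·0.210069) = 14.0372 and q_2* = 0.210069·14.0372 = 2.9488.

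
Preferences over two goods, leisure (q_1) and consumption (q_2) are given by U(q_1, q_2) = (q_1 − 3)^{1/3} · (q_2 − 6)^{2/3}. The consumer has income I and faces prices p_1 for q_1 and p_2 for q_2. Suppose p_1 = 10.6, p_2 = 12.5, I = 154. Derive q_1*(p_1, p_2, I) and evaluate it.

q_1* = 4.4843

Let q_1' = q_1−3, q_2' = q_2−6. MRS = (1/2)·q_2'/q_1' = p_1/p_2.
After buying the subsistence bundle (3, 6), a share 1/3 of the remaining income goes to q_1: q_1* = 3 + 1/3·(I − 3p_1 − 6p_2)/p_1.
Discretionary income = 154 − 3·10.6 − 6·12.5 = 47.2; q_1* = 3 + 1/3·47.2/10.6 = 4.4843.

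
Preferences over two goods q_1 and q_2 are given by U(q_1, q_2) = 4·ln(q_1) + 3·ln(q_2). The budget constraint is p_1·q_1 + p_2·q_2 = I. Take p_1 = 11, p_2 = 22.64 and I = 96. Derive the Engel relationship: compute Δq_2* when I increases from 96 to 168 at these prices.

Δq_2* = 1.3629

MU_q_1/MU_q_2 = (4·q_2)/(3·q_1); tangency sets this equal to p_1/p_2.
So 4·p_2·q_2 = 3·p_1·q_1; combined with the budget, a share 4/7 of income goes to q_1.
Demand: q_1*(p_1,p_2,I) = 4/7·I/p_1 and q_2* = 3/7·I/p_2.
At p_1=11, p_2=22.64, I=96: q_2* = 3/7·96/22.64 = 1.8173.
At I' = 168: q_2* = 3.1802. Change: 3.1802 − 1.8173 = 1.3629.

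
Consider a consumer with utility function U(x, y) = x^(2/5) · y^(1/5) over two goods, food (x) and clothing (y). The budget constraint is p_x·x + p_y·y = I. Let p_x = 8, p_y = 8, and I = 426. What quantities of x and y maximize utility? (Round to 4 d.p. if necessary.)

MU_x/MU_y = (0.4·y)/(0.2·x); tangency sets this equal to p_x/p_y.
So 0.4·p_y·y = 0.2·p_x·x; combined with the budget, a share 2/3 of income goes to x.
Demand: x*(p_x,p_y,I) = 2/3·I/p_x and y* = 1/3·I/p_y.
At p_x=8, p_y=8, I=426: x* = 2/3·426/8 = 35.5, y* = 17.75.

x* = 35.5, y* = 17.75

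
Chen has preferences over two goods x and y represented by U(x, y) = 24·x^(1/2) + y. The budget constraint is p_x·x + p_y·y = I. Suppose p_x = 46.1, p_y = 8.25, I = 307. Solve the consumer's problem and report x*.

x* = 4.6118

Solve: √x = 12·p_y/p_x, so x*(p_x,p_y) = (12·p_y/p_x)², and y* = (I − p_x·x*)/p_y.
Plugging in: x* = (12·8.25/46.1)² = 4.6118.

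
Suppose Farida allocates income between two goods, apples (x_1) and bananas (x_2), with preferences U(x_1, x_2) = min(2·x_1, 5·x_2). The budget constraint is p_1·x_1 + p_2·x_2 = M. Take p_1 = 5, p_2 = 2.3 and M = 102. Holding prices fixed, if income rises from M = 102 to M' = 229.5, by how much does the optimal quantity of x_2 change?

Δx_2* = 8.6149

With perfect complements, no substitution: consume in ratio x_1:x_2 = 5:2.
Budget: p_1·x_1 + p_2·(2/5)·x_1 = M, so (5·p_1 + 2·p_2)·x_1 = 5·M.
Demand: x_1*(p_1,p_2,M) = 5·M/(5·p_1 + 2·p_2), x_2* = 2·M/(5·p_1 + 2·p_2).
Here 5·5 + 2·2.3 = 29.6, giving x_2* = 6.8919.
At M' = 229.5: x_2* = 15.5068. Change: 15.5068 − 6.8919 = 8.6149.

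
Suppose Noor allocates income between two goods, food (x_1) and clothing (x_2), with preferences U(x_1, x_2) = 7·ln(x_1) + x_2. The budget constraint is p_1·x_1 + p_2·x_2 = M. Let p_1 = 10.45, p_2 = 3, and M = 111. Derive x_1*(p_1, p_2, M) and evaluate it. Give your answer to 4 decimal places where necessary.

x_1* = 2.0096

Set MRS = p_1/p_2: (7/x_1)/1 = p_1/p_2.
So x_1*(p_1,p_2) = 7·p_2/p_1, independent of income; and x_2* = (M − 7·p_2)/p_2.
At the given prices: x_1* = 7·3/10.45 = 2.0096.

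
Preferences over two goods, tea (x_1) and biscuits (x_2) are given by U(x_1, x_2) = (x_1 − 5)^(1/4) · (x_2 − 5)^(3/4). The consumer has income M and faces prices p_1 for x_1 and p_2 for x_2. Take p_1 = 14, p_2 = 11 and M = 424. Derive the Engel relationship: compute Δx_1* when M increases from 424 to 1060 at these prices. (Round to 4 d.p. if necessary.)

Discretionary income = 424 − 5·14 − 5·11 = 299; x_1* = 5 + 0.25·299/14 = 10.3393.
At M' = 1060: x_1* = 21.6964. Change: 21.6964 − 10.3393 = 11.3571.

Δx_1* = 11.3571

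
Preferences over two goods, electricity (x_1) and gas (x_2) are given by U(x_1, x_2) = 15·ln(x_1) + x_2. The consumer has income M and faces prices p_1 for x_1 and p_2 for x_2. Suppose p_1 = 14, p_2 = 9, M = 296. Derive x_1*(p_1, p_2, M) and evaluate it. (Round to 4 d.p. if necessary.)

So x_1*(p_1,p_2) = 15·p_2/p_1, independent of income; and x_2* = (M − 15·p_2)/p_2.
At the given prices: x_1* = 15·9/14 = 9.6429.

x_1* = 9.6429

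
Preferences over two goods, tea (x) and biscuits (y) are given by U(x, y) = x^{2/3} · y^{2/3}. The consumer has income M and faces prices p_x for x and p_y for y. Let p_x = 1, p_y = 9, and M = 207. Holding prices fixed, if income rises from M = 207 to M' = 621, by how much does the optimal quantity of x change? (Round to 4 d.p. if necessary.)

Δx* = 207

At p_x=1, p_y=9, M=207: x* = 0.5·207/1 = 103.5.
At M' = 621: x* = 310.5. Change: 310.5 − 103.5 = 207.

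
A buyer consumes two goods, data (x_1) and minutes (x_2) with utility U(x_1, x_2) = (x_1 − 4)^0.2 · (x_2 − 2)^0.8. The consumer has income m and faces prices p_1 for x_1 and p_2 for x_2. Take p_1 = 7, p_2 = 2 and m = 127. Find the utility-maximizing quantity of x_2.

This is Cobb-Douglas in (x_1−4, x_2−2): tangency gives 0.2·p_2·(x_2−2) = 0.8·p_1·(x_1−4).
Substituting into the budget: x_1* = 4 + 0.2·(m − 4·p_1 − 2·p_2)/p_1, and x_2* = 2 + 0.8·(…)/p_2.
Discretionary income = 127 − 4·7 − 2·2 = 95; x_2* = 2 + 0.8·95/2 = 40.

x_2* = 40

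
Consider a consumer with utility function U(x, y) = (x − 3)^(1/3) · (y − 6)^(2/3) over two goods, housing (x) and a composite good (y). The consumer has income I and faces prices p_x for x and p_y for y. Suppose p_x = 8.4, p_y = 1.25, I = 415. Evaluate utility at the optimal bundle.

MRS = (1/2)·(y−6)/(x−3). Tangency with p_x/p_y gives y−6 = 2·(p_x/p_y)·(x−3).
Substituting into the budget: x* = 3 + 1/3·(I − 3·p_x − 6·p_y)/p_x, and y* = 6 + 2/3·(…)/p_y.
Discretionary income = 415 − 3·8.4 − 6·1.25 = 382.3; x* = 3 + 1/3·382.3/8.4 = 18.1706; y* = 6 + 2/3·382.3/1.25 = 209.8933.
Utility at the optimum: U(18.1706, 209.8933) = 85.7571.

V = 85.7571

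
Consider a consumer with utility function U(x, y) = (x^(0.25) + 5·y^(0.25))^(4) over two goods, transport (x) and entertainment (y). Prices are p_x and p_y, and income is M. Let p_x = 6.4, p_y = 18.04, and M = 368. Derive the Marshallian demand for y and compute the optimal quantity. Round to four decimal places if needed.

MRS = MU_x/MU_y = (1/5)·(y/x)^(0.75). Set equal to p_x/p_y.
Hence y/x = (5·p_x/p_y)^(1/(0.75)), i.e. raised to the 4/3 power.
With the ratio pinned down, the budget gives x* = M/(p_x + p_y·(y/x)) and y* = (y/x)·x*.
Numerically y/x = 2.14726, so x* = 368/(6.4 + 18.04·2.14726) = 8.153 and y* = 2.14726·8.153 = 17.5067.

y* = 17.5067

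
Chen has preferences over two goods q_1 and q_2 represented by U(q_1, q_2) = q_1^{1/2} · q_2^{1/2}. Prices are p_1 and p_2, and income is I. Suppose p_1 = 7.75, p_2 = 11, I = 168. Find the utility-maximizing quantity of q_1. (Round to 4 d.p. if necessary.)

The MRS is q_2/q_1. Set MRS = p_1/p_2.
So 0.5·p_2·q_2 = 0.5·p_1·q_1; combined with the budget, a share 0.5 of income goes to q_1.
Demand: q_1*(p_1,p_2,I) = 0.5·I/p_1 and q_2* = 0.5·I/p_2.
At p_1=7.75, p_2=11, I=168: q_1* = 0.5·168/7.75 = 10.8387.

q_1* = 10.8387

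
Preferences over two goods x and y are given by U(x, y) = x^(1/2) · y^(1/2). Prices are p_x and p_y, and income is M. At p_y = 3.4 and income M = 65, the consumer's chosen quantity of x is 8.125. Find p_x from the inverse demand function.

p_x = 4

The MRS is y/x. Set MRS = p_x/p_y.
So 0.5·p_y·y = 0.5·p_x·x; combined with the budget, a share 0.5 of income goes to x.
Demand: x*(p_x,p_y,M) = 0.5·M/p_x and y* = 0.5·M/p_y.
Set x* = 8.125 in the demand function and solve for p_x: p_x = 4.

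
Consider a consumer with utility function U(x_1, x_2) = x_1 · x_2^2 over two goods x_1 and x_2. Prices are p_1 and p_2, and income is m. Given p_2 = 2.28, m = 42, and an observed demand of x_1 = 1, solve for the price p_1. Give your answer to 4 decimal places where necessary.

The MRS is (1/2)·x_2/x_1. Set MRS = p_1/p_2.
Rearranging, p_2·x_2 = 2·p_1·x_1. Substituting into the budget gives p_1·x_1·(1 + 2) = m.
Demand: x_1*(p_1,p_2,m) = 1/3·m/p_1 and x_2* = 2/3·m/p_2.
Set x_1* = 1 in the demand function and solve for p_1: p_1 = 14.

p_1 = 14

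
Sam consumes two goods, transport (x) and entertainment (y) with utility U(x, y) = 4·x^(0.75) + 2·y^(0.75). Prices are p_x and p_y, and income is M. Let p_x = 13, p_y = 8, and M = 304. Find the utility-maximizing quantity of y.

y* = 8.036

MU_x ∝ 4·x^(-0.25), MU_y ∝ 2·y^(-0.25), so MRS = 2·(y/x)^(0.25) = p_x/p_y.
Solve for the ratio: y/x = [(1/2)·p_x/p_y]^(4).
With the ratio pinned down, the budget gives x* = M/(p_x + p_y·(y/x)) and y* = (y/x)·x*.
Numerically y/x = 0.435806, so x* = 304/(13 + 8·0.435806) = 18.4394 and y* = 0.435806·18.4394 = 8.036.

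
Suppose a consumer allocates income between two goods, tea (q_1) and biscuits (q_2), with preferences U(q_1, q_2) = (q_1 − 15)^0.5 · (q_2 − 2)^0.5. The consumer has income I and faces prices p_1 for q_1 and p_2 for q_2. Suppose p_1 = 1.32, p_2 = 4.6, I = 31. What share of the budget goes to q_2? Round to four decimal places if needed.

Let q_1' = q_1−15, q_2' = q_2−2. MRS = q_2'/q_1' = p_1/p_2.
After buying the subsistence bundle (15, 2), a share 0.5 of the remaining income goes to q_1: q_1* = 15 + 0.5·(I − 15p_1 − 2p_2)/p_1.
Discretionary income = 31 − 15·1.32 − 2·4.6 = 2; q_1* = 15 + 0.5·2/1.32 = 15.7576; q_2* = 2 + 0.5·2/4.6 = 2.2174.
Expenditure on q_2: 4.6·2.2174 = 10.2; share = 0.329.

share on q_2 = 0.329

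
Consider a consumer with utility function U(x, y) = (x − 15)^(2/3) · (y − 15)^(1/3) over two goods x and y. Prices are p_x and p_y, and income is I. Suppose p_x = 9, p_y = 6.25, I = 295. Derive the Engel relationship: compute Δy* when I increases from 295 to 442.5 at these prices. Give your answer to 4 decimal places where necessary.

Δy* = 7.8667

MRS = 2·(y−15)/(x−15). Tangency with p_x/p_y gives y−15 = (1/2)·(p_x/p_y)·(x−15).
After buying the subsistence bundle (15, 15), a share 2/3 of the remaining income goes to x: x* = 15 + 2/3·(I − 15p_x − 15p_y)/p_x.
Discretionary income = 295 − 15·9 − 15·6.25 = 66.25; y* = 15 + 1/3·66.25/6.25 = 18.5333.
At I' = 442.5: y* = 26.4. Change: 26.4 − 18.5333 = 7.8667.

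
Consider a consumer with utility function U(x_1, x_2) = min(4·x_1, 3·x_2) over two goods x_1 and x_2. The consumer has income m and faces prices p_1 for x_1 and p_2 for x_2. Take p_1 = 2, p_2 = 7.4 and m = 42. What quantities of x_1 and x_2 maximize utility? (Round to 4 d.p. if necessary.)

Leontief preferences: the optimum is at the kink where x_1/3 = x_2/4, i.e. x_2 = (4/3)·x_1.
Budget: p_1·x_1 + p_2·(4/3)·x_1 = m, so (3·p_1 + 4·p_2)·x_1 = 3·m.
Demand: x_1*(p_1,p_2,m) = 3·m/(3·p_1 + 4·p_2), x_2* = 4·m/(3·p_1 + 4·p_2).
Here 3·2 + 4·7.4 = 35.6, giving x_1* = 3.5393 and x_2* = 4.7191.

x_1* = 3.5393, x_2* = 4.7191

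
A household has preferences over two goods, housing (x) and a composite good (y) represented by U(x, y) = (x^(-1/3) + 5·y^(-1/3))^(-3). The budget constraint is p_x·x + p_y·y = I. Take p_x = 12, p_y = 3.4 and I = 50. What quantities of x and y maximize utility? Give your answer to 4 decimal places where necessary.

MRS = MU_x/MU_y = (1/5)·(y/x)^(4/3). Set equal to p_x/p_y.
Solve for the ratio: y/x = [5·p_x/p_y]^(0.75).
Substitute y = (y/x)·x into the budget: x* = I/(p_x + p_y·(y/x)).
Numerically y/x = 8.610022, so x* = 50/(12 + 3.4·8.610022) = 1.2114 and y* = 8.610022·1.2114 = 10.4303.

x* = 1.2114, y* = 10.4303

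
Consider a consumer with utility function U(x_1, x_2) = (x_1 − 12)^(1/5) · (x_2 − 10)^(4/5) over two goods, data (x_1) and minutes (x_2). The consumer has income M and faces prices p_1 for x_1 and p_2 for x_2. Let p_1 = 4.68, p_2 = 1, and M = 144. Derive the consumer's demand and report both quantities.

This is Cobb-Douglas in (x_1−12, x_2−10): tangency gives 0.2·p_2·(x_2−10) = 0.8·p_1·(x_1−12).
Substituting into the budget: x_1* = 12 + 0.2·(M − 12·p_1 − 10·p_2)/p_1, and x_2* = 10 + 0.8·(…)/p_2.
Discretionary income = 144 − 12·4.68 − 10·1 = 77.84; x_1* = 12 + 0.2·77.84/4.68 = 15.3265; x_2* = 10 + 0.8·77.84/1 = 72.272.

x_1* = 15.3265, x_2* = 72.272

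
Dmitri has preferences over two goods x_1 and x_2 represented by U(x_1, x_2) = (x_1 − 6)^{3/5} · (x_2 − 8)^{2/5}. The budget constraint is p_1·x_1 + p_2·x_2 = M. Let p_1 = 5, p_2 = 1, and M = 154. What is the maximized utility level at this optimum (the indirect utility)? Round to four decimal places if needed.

V = 22.5315

This is Cobb-Douglas in (x_1−6, x_2−8): tangency gives 0.6·p_2·(x_2−8) = 0.4·p_1·(x_1−6).
Substituting into the budget: x_1* = 6 + 0.6·(M − 6·p_1 − 8·p_2)/p_1, and x_2* = 8 + 0.4·(…)/p_2.
Discretionary income = 154 − 6·5 − 8·1 = 116; x_1* = 6 + 0.6·116/5 = 19.92; x_2* = 8 + 0.4·116/1 = 54.4.
Utility at the optimum: U(19.92, 54.4) = 22.5315.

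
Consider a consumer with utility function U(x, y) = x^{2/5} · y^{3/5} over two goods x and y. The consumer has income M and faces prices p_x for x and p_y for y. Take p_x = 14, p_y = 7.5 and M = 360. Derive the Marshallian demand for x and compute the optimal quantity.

x* = 10.2857

Tangency: MRS = (2/3)·y/x = p_x/p_y.
So 0.4·p_y·y = 0.6·p_x·x; combined with the budget, a share 0.4 of income goes to x.
Demand: x*(p_x,p_y,M) = 0.4·M/p_x and y* = 0.6·M/p_y.
At p_x=14, p_y=7.5, M=360: x* = 0.4·360/14 = 10.2857.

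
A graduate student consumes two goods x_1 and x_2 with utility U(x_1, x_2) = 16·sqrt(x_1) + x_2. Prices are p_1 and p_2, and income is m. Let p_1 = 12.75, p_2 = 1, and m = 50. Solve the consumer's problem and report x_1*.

x_1* = 0.3937

Utility is quasi-linear in x_2; the FOC for x_1 is 8/√x_1 = p_1/p_2.
Thus x_1* = (8·p_2/p_1)² — independent of m — with the rest of income spent on x_2.
Plugging in: x_1* = (8·1/12.75)² = 0.3937.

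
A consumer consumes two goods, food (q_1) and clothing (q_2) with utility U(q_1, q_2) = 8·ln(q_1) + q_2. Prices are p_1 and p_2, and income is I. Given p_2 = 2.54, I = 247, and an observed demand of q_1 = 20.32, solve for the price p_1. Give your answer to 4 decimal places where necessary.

p_1 = 1

Set MRS = p_1/p_2: (8/q_1)/1 = p_1/p_2.
So q_1*(p_1,p_2) = 8·p_2/p_1, independent of income; and q_2* = (I − 8·p_2)/p_2.
Set q_1* = 20.32 in the demand function and solve for p_1: p_1 = 1.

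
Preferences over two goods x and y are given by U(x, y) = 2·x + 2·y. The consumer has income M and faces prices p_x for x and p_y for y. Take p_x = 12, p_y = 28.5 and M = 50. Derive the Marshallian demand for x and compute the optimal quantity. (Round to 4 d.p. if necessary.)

Perfect substitutes: compare marginal utility per dollar. 2/p_x vs 2/p_y → 0.1667 vs 0.0702.
x gives more utility per dollar, so spend all income on x: x* = M/p_x, y* = 0.
Numerically: x* = 4.1667, y* = 0.

x* = 4.1667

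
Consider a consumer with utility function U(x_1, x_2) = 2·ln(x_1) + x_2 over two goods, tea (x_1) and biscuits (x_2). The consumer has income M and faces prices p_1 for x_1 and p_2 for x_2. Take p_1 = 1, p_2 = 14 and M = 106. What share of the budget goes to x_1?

MU_x_1 = 2/x_1, MU_x_2 = 1. Tangency: 2/x_1 = p_1/p_2.
So x_1*(p_1,p_2) = 2·p_2/p_1, independent of income; and x_2* = (M − 2·p_2)/p_2.
At the given prices: x_1* = 2·14/1 = 28, and x_2* = 5.5714.
Expenditure on x_1: 1·28 = 28; share = 0.2642.

share on x_1 = 0.2642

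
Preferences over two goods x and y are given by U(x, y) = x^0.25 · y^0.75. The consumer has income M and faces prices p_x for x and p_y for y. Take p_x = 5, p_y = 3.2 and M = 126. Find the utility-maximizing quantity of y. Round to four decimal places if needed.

Demand: x*(p_x,p_y,M) = 0.25·M/p_x and y* = 0.75·M/p_y.
At p_x=5, p_y=3.2, M=126: y* = 0.75·126/3.2 = 29.5312.

y* = 29.5312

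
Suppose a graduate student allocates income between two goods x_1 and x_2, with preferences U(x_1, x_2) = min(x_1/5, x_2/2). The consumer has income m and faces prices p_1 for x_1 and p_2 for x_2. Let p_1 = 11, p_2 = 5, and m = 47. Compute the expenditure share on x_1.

share on x_1 = 0.8462

Here 5·11 + 2·5 = 65, giving x_1* = 3.6154 and x_2* = 1.4462.
Expenditure on x_1: 11·3.6154 = 39.7692; share = 0.8462.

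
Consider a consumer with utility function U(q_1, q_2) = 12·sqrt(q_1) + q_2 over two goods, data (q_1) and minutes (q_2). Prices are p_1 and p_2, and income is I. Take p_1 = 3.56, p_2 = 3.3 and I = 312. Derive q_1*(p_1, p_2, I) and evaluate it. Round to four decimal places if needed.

Set MRS = p_1/p_2: 6·q_1^(−1/2) = p_1/p_2.
Thus q_1* = (6·p_2/p_1)² — independent of I — with the rest of income spent on q_2.
Plugging in: q_1* = (6·3.3/3.56)² = 30.9336.

q_1* = 30.9336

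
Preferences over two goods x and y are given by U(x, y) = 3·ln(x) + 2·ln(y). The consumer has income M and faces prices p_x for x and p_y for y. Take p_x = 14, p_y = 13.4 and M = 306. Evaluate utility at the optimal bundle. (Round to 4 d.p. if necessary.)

V = 12.1452

Tangency: MRS = (3/2)·y/x = p_x/p_y.
Rearranging, p_y·y = (2/3)·p_x·x. Substituting into the budget gives p_x·x·(1 + (2/3)) = M.
Demand: x*(p_x,p_y,M) = 0.6·M/p_x and y* = 0.4·M/p_y.
At p_x=14, p_y=13.4, M=306: x* = 0.6·306/14 = 13.1143, y* = 9.1343.
Utility at the optimum: U(13.1143, 9.1343) = 12.1452.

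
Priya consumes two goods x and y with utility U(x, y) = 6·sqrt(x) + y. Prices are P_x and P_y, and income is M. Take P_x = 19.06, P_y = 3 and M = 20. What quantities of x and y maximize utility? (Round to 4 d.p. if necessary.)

x* = 0.223, y* = 5.2501

Solve: √x = 3·P_y/P_x, so x*(P_x,P_y) = (3·P_y/P_x)², and y* = (M − P_x·x*)/P_y.
Plugging in: x* = (3·3/19.06)² = 0.223, y* = 5.2501.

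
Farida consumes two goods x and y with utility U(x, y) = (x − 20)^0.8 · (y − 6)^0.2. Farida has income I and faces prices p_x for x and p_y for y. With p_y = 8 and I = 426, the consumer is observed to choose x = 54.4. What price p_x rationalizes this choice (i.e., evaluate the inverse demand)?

MRS = 4·(y−6)/(x−20). Tangency with p_x/p_y gives y−6 = (1/4)·(p_x/p_y)·(x−20).
After buying the subsistence bundle (20, 6), a share 0.8 of the remaining income goes to x: x* = 20 + 0.8·(I − 20p_x − 6p_y)/p_x.
Set x* = 54.4 in the demand function and solve for p_x: p_x = 6.

p_x = 6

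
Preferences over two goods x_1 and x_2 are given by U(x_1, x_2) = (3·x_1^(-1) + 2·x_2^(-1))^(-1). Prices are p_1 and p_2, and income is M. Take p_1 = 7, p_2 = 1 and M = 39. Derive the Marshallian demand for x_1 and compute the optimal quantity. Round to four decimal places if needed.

From the CES first-order condition, (3/2)·(x_2/x_1)^(2) = p_1/p_2.
Solve for the ratio: x_2/x_1 = [(2/3)·p_1/p_2]^(0.5).
Substitute x_2 = (x_2/x_1)·x_1 into the budget: x_1* = M/(p_1 + p_2·(x_2/x_1)).
Numerically x_2/x_1 = 2.160247, so x_1* = 39/(7 + 1·2.160247) = 4.2575.

x_1* = 4.2575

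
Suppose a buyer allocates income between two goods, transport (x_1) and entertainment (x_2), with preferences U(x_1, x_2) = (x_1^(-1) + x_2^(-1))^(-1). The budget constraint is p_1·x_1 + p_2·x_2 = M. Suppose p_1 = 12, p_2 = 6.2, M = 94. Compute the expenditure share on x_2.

Numerically x_2/x_1 = 1.391217, so x_1* = 94/(12 + 6.2·1.391217) = 4.5575 and x_2* = 1.391217·4.5575 = 6.3404.
Expenditure on x_2: 6.2·6.3404 = 39.3105; share = 0.4182.

share on x_2 = 0.4182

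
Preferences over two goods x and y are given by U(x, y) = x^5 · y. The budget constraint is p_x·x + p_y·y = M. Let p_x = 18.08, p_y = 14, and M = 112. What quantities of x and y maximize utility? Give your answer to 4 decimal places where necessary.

x* = 5.1622, y* = 1.3333

Tangency: MRS = 5·y/x = p_x/p_y.
Rearranging, p_y·y = (1/5)·p_x·x. Substituting into the budget gives p_x·x·(1 + (1/5)) = M.
Demand: x*(p_x,p_y,M) = 5/6·M/p_x and y* = 1/6·M/p_y.
At p_x=18.08, p_y=14, M=112: x* = 5/6·112/18.08 = 5.1622, y* = 1.3333.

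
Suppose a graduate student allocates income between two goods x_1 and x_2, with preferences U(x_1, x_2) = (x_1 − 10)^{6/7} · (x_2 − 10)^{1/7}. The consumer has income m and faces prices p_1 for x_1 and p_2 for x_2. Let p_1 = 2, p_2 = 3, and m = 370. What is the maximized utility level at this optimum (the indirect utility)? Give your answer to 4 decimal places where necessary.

MRS = 6·(x_2−10)/(x_1−10). Tangency with p_1/p_2 gives x_2−10 = (1/6)·(p_1/p_2)·(x_1−10).
After buying the subsistence bundle (10, 10), a share 6/7 of the remaining income goes to x_1: x_1* = 10 + 6/7·(m − 10p_1 − 10p_2)/p_1.
Discretionary income = 370 − 10·2 − 10·3 = 320; x_1* = 10 + 6/7·320/2 = 147.1429; x_2* = 10 + 1/7·320/3 = 25.2381.
Utility at the optimum: U(147.1429, 25.2381) = 100.1966.

V = 100.1966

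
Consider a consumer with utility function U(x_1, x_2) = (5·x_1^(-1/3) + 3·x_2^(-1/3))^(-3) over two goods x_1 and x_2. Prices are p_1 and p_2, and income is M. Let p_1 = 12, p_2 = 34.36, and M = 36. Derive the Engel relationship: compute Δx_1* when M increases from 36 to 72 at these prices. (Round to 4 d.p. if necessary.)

From the CES first-order condition, (5/3)·(x_2/x_1)^(4/3) = p_1/p_2.
Hence x_2/x_1 = ((3/5)·p_1/p_2)^(1/(4/3)), i.e. raised to the 0.75 power.
Substitute x_2 = (x_2/x_1)·x_1 into the budget: x_1* = M/(p_1 + p_2·(x_2/x_1)).
Numerically x_2/x_1 = 0.309713, so x_1* = 36/(12 + 34.36·0.309713) = 1.59.
At M' = 72: x_1* = 3.18. Change: 3.18 − 1.59 = 1.59.

Δx_1* = 1.59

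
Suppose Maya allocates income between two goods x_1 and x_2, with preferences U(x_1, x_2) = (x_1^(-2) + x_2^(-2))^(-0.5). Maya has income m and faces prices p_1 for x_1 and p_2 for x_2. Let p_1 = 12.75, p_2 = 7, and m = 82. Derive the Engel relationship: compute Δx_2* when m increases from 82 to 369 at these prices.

From the CES first-order condition, (x_2/x_1)^(3) = p_1/p_2.
Hence x_2/x_1 = (p_1/p_2)^(1/(3)), i.e. raised to the 1/3 power.
Substitute x_2 = (x_2/x_1)·x_1 into the budget: x_1* = m/(p_1 + p_2·(x_2/x_1)).
Numerically x_2/x_1 = 1.221249, so x_1* = 82/(12.75 + 7·1.221249) = 3.85 and x_2* = 1.221249·3.85 = 4.7018.
At m' = 369: x_2* = 21.1581. Change: 21.1581 − 4.7018 = 16.4563.

Δx_2* = 16.4563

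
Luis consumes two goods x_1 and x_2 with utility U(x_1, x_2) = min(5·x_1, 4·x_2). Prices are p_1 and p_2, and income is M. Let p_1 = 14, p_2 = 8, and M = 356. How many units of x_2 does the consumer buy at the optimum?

Demand: x_1*(p_1,p_2,M) = 4·M/(4·p_1 + 5·p_2), x_2* = 5·M/(4·p_1 + 5·p_2).
Here 4·14 + 5·8 = 96, giving x_2* = 18.5417.

x_2* = 18.5417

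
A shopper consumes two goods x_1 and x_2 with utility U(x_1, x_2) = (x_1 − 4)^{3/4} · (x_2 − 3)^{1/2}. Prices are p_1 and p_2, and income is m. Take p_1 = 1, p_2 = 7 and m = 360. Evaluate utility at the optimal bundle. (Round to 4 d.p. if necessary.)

After buying the subsistence bundle (4, 3), a share 0.6 of the remaining income goes to x_1: x_1* = 4 + 0.6·(m − 4p_1 − 3p_2)/p_1.
Discretionary income = 360 − 4·1 − 3·7 = 335; x_1* = 4 + 0.6·335/1 = 205; x_2* = 3 + 0.4·335/7 = 22.1429.
Utility at the optimum: U(205, 22.1429) = 233.5611.

V = 233.5611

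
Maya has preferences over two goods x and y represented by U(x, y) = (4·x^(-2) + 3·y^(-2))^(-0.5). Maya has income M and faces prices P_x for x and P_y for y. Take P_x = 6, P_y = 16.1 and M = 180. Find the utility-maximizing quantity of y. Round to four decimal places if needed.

y* = 7.1212

From the CES first-order condition, (4/3)·(y/x)^(3) = P_x/P_y.
Hence y/x = ((3/4)·P_x/P_y)^(1/(3)), i.e. raised to the 1/3 power.
Substitute y = (y/x)·x into the budget: x* = M/(P_x + P_y·(y/x)).
Numerically y/x = 0.653826, so x* = 180/(6 + 16.1·0.653826) = 10.8915 and y* = 0.653826·10.8915 = 7.1212.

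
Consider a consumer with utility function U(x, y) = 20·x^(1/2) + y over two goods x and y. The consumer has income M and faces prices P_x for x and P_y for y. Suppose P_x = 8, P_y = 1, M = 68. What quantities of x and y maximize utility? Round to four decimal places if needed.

x* = 1.5625, y* = 55.5

Utility is quasi-linear in y; the FOC for x is 10/√x = P_x/P_y.
Solve: √x = 10·P_y/P_x, so x*(P_x,P_y) = (10·P_y/P_x)², and y* = (M − P_x·x*)/P_y.
Plugging in: x* = (10·1/8)² = 1.5625, y* = 55.5.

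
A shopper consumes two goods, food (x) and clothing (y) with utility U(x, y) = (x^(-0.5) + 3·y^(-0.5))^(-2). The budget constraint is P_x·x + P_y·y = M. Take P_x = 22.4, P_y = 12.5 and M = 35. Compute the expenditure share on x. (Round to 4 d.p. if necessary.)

MRS = MU_x/MU_y = (1/3)·(y/x)^(1.5). Set equal to P_x/P_y.
Solve for the ratio: y/x = [3·P_x/P_y]^(2/3).
Substitute y = (y/x)·x into the budget: x* = M/(P_x + P_y·(y/x)).
Numerically y/x = 3.06883, so x* = 35/(22.4 + 12.5·3.06883) = 0.576 and y* = 3.06883·0.576 = 1.7677.
Expenditure on x: 22.4·0.576 = 12.9031; share = 0.3687.

share on x = 0.3687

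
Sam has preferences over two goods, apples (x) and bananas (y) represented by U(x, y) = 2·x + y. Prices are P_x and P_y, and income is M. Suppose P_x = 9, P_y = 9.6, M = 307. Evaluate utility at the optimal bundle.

V = 68.2222

Linear utility — the consumer picks whichever good has higher MU/price: 2/9 = 0.2222 vs 1/9.6 = 0.1042.
x gives more utility per dollar, so spend all income on x: x* = M/P_x, y* = 0.
Numerically: x* = 34.1111, y* = 0.
Utility at the optimum: U(34.1111, 0) = 68.2222.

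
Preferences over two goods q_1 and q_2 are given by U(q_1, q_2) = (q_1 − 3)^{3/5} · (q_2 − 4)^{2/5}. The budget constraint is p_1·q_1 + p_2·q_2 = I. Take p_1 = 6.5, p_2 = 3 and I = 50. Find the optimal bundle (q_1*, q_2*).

q_1* = 4.7077, q_2* = 6.4667

Discretionary income = 50 − 3·6.5 − 4·3 = 18.5; q_1* = 3 + 0.6·18.5/6.5 = 4.7077; q_2* = 4 + 0.4·18.5/3 = 6.4667.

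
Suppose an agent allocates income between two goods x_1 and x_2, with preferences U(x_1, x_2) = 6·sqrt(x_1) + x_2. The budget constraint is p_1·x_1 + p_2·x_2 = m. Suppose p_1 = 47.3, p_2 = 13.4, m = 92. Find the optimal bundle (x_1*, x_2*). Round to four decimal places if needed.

Utility is quasi-linear in x_2; the FOC for x_1 is 3/√x_1 = p_1/p_2.
Thus x_1* = (3·p_2/p_1)² — independent of m — with the rest of income spent on x_2.
Plugging in: x_1* = (3·13.4/47.3)² = 0.7223, x_2* = 4.316.

x_1* = 0.7223, x_2* = 4.316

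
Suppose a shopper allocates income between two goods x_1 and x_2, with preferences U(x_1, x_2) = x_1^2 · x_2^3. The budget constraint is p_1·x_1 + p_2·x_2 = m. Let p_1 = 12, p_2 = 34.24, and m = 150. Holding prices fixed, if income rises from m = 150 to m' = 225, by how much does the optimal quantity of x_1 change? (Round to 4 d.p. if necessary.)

MU_x_1/MU_x_2 = (2·x_2)/(3·x_1); tangency sets this equal to p_1/p_2.
So 2·p_2·x_2 = 3·p_1·x_1; combined with the budget, a share 0.4 of income goes to x_1.
Demand: x_1*(p_1,p_2,m) = 0.4·m/p_1 and x_2* = 0.6·m/p_2.
At p_1=12, p_2=34.24, m=150: x_1* = 0.4·150/12 = 5.
At m' = 225: x_1* = 7.5. Change: 7.5 − 5 = 2.5.

Δx_1* = 2.5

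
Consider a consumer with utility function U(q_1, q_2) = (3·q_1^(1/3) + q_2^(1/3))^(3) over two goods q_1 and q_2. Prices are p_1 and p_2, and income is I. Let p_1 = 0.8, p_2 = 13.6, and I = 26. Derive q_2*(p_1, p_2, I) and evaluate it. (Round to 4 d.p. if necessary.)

q_2* = 0.0853

MU_q_1 ∝ 3·q_1^(-2/3), MU_q_2 ∝ q_2^(-2/3), so MRS = 3·(q_2/q_1)^(2/3) = p_1/p_2.
Solve for the ratio: q_2/q_1 = [(1/3)·p_1/p_2]^(1.5).
Substitute q_2 = (q_2/q_1)·q_1 into the budget: q_1* = I/(p_1 + p_2·(q_2/q_1)).
Numerically q_2/q_1 = 0.002746, so q_1* = 26/(0.8 + 13.6·0.002746) = 31.0507 and q_2* = 0.002746·31.0507 = 0.0853.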